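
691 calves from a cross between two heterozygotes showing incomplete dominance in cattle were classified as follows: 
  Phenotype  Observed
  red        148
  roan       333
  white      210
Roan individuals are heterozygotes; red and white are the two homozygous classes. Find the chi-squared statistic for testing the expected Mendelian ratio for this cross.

With incomplete dominance, a heterozygote × heterozygote cross gives a 1:2:1 phenotypic ratio.
Under the 1:2:1 hypothesis (Σ ratio = 4, N = 691):
  red: 691 × 1/4 = 172.75
  roan: 691 × 2/4 = 345.5
  white: 691 × 1/4 = 172.75
χ² = Σ (O − E)² / E
  red: (148 − 172.75)² / 172.75 = 3.5459
  roan: (333 − 345.5)² / 345.5 = 0.4522
  white: (210 − 172.75)² / 172.75 = 8.0322
χ² = 3.5459 + 0.4522 + 8.0322 = 12.0303 ≈ 12.030

12.030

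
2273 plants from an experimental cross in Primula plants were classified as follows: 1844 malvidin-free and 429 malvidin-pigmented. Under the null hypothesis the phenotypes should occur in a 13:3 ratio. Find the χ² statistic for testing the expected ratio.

Total ratio parts = 16. Expected numbers out of 2273:
  malvidin-free: 2273 × 13/16 = 1846.8125
  malvidin-pigmented: 2273 × 3/16 = 426.1875
χ² = Σ (O − E)² / E
  malvidin-free: (1844 − 1846.8125)² / 1846.8125 = 0.0043
  malvidin-pigmented: (429 − 426.1875)² / 426.1875 = 0.0186
χ² = 0.0043 + 0.0186 = 0.0229 ≈ 0.023

0.023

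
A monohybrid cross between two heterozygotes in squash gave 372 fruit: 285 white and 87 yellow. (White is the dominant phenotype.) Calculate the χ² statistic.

For a monohybrid cross between heterozygotes with complete dominance, the expected phenotypic ratio is 3:1.
Expected counts for N = 372 under a 3:1 ratio (total parts = 4):
  white: 372 × 3/4 = 279
  yellow: 372 × 1/4 = 93
χ² = Σ (O − E)² / E
  white: (285 − 279)² / 279 = 0.1290
  yellow: (87 − 93)² / 93 = 0.3871
χ² = 0.1290 + 0.3871 = 0.5161 ≈ 0.516

0.516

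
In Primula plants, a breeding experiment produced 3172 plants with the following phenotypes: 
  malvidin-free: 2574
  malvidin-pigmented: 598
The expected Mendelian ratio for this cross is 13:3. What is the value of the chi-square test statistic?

0.022

The 13:3 ratio has 16 parts, so with N = 3172 the expected counts are:
  malvidin-free: 3172 × 13/16 = 2577.25
  malvidin-pigmented: 3172 × 3/16 = 594.75
χ² = Σ (O − E)² / E
  malvidin-free: (2574 − 2577.25)² / 2577.25 = 0.0041
  malvidin-pigmented: (598 − 594.75)² / 594.75 = 0.0178
χ² = 0.0041 + 0.0178 = 0.0219 ≈ 0.022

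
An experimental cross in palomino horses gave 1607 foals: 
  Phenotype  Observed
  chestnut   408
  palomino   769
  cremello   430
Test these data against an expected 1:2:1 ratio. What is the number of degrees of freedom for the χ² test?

A goodness-of-fit test with 3 phenotype classes has df = 3 − 1 = 2.

2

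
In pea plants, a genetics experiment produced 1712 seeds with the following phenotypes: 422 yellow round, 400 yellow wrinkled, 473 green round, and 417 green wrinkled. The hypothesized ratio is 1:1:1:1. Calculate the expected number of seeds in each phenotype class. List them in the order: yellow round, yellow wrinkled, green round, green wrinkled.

428, 428, 428, 428

The 1:1:1:1 ratio has 4 parts, so with N = 1712 the expected counts are:
  yellow round: 1712 × 1/4 = 428
  yellow wrinkled: 1712 × 1/4 = 428
  green round: 1712 × 1/4 = 428
  green wrinkled: 1712 × 1/4 = 428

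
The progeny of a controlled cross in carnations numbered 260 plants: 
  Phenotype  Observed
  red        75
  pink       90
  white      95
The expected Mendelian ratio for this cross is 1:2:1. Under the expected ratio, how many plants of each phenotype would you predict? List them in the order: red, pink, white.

65, 130, 65

Total ratio parts = 4. Expected numbers out of 260:
  red: 260 × 1/4 = 65
  pink: 260 × 2/4 = 130
  white: 260 × 1/4 = 65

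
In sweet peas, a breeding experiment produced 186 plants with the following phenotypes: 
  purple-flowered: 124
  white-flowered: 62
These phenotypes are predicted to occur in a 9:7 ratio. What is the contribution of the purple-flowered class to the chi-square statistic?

Expected counts for N = 186 under a 9:7 ratio (total parts = 16):
  purple-flowered: 186 × 9/16 = 104.625
  white-flowered: 186 × 7/16 = 81.375
Contribution of purple-flowered: (124 − 104.625)² / 104.625 = 3.5880

3.588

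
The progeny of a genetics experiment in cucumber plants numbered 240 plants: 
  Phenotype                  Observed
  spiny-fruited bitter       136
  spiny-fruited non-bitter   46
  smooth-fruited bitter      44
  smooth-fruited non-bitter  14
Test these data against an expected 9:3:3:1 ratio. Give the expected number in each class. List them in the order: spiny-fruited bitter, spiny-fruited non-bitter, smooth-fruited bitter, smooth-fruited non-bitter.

135, 45, 45, 15

Expected counts for N = 240 under a 9:3:3:1 ratio (total parts = 16):
  spiny-fruited bitter: 240 × 9/16 = 135
  spiny-fruited non-bitter: 240 × 3/16 = 45
  smooth-fruited bitter: 240 × 3/16 = 45
  smooth-fruited non-bitter: 240 × 1/16 = 15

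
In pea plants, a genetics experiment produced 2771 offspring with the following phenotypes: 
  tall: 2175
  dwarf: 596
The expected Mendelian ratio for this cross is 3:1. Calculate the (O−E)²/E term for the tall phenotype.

4.504

Expected counts for N = 2771 under a 3:1 ratio (total parts = 4):
  tall: 2771 × 3/4 = 2078.25
  dwarf: 2771 × 1/4 = 692.75
Contribution of tall: (2175 − 2078.25)² / 2078.25 = 4.5041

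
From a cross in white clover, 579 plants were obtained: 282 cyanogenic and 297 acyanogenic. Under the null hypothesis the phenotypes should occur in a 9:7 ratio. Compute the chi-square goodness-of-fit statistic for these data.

13.395

Expected counts for N = 579 under a 9:7 ratio (total parts = 16):
  cyanogenic: 579 × 9/16 = 325.6875
  acyanogenic: 579 × 7/16 = 253.3125
χ² = Σ (O − E)² / E
  cyanogenic: (282 − 325.6875)² / 325.6875 = 5.8602
  acyanogenic: (297 − 253.3125)² / 253.3125 = 7.5346
χ² = 5.8602 + 7.5346 = 13.3948 ≈ 13.395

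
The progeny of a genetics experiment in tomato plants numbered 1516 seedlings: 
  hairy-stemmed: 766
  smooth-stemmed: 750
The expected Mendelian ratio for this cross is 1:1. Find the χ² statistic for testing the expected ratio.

The 1:1 ratio has 2 parts, so with N = 1516 the expected counts are:
  hairy-stemmed: 1516 × 1/2 = 758
  smooth-stemmed: 1516 × 1/2 = 758
χ² = Σ (O − E)² / E
  hairy-stemmed: (766 − 758)² / 758 = 0.0844
  smooth-stemmed: (750 − 758)² / 758 = 0.0844
χ² = 0.0844 + 0.0844 = 0.1688 ≈ 0.169

0.169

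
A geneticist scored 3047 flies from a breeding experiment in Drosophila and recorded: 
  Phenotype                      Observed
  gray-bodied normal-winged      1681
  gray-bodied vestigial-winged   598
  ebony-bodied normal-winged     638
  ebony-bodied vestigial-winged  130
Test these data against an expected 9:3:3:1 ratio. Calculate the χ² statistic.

The 9:3:3:1 ratio has 16 parts, so with N = 3047 the expected counts are:
  gray-bodied normal-winged: 3047 × 9/16 = 1713.9375
  gray-bodied vestigial-winged: 3047 × 3/16 = 571.3125
  ebony-bodied normal-winged: 3047 × 3/16 = 571.3125
  ebony-bodied vestigial-winged: 3047 × 1/16 = 190.4375
χ² = Σ (O − E)² / E
  gray-bodied normal-winged: (1681 − 1713.9375)² / 1713.9375 = 0.6330
  gray-bodied vestigial-winged: (598 − 571.3125)² / 571.3125 = 1.2466
  ebony-bodied normal-winged: (638 − 571.3125)² / 571.3125 = 7.7842
  ebony-bodied vestigial-winged: (130 − 190.4375)² / 190.4375 = 19.1805
χ² = 0.6330 + 1.2466 + 7.7842 + 19.1805 = 28.8443 ≈ 28.844

28.844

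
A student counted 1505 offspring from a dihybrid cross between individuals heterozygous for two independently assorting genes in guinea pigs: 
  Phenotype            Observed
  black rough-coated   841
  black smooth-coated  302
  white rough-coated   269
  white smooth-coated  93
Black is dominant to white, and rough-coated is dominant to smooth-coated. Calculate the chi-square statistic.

2.056

A dihybrid F₂ with independent assortment and complete dominance at both loci gives a 9:3:3:1 phenotypic ratio.
The 9:3:3:1 ratio has 16 parts, so with N = 1505 the expected counts are:
  black rough-coated: 1505 × 9/16 = 846.5625
  black smooth-coated: 1505 × 3/16 = 282.1875
  white rough-coated: 1505 × 3/16 = 282.1875
  white smooth-coated: 1505 × 1/16 = 94.0625
χ² = Σ (O − E)² / E
  black rough-coated: (841 − 846.5625)² / 846.5625 = 0.0365
  black smooth-coated: (302 − 282.1875)² / 282.1875 = 1.3910
  white rough-coated: (269 − 282.1875)² / 282.1875 = 0.6163
  white smooth-coated: (93 − 94.0625)² / 94.0625 = 0.0120
χ² = 0.0365 + 1.3910 + 0.6163 + 0.0120 = 2.0558 ≈ 2.056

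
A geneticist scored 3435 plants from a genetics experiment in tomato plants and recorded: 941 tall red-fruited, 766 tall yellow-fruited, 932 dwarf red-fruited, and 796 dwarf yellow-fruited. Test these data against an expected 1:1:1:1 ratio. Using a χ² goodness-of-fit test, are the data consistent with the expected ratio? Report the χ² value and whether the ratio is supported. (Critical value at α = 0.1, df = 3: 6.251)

28.729; not consistent

Under the 1:1:1:1 hypothesis (Σ ratio = 4, N = 3435):
  tall red-fruited: 3435 × 1/4 = 858.75
  tall yellow-fruited: 3435 × 1/4 = 858.75
  dwarf red-fruited: 3435 × 1/4 = 858.75
  dwarf yellow-fruited: 3435 × 1/4 = 858.75
χ² = Σ (O − E)² / E
  tall red-fruited: (941 − 858.75)² / 858.75 = 7.8778
  tall yellow-fruited: (766 − 858.75)² / 858.75 = 10.0175
  dwarf red-fruited: (932 − 858.75)² / 858.75 = 6.2481
  dwarf yellow-fruited: (796 − 858.75)² / 858.75 = 4.5852
χ² = 7.8778 + 10.0175 + 6.2481 + 4.5852 = 28.7286 ≈ 28.729
Degrees of freedom = 4 − 1 = 3; critical value at α = 0.1 is 6.251.
Since 28.729 > 6.251, we reject the null hypothesis — the data do not fit the 1:1:1:1 ratio.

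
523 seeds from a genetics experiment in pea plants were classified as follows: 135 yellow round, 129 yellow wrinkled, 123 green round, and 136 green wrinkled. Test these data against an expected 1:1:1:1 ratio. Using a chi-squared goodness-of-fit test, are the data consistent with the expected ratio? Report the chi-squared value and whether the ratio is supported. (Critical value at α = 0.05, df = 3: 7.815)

0.832; consistent

Total ratio parts = 4. Expected numbers out of 523:
  yellow round: 523 × 1/4 = 130.75
  yellow wrinkled: 523 × 1/4 = 130.75
  green round: 523 × 1/4 = 130.75
  green wrinkled: 523 × 1/4 = 130.75
χ² = Σ (O − E)² / E
  yellow round: (135 − 130.75)² / 130.75 = 0.1381
  yellow wrinkled: (129 − 130.75)² / 130.75 = 0.0234
  green round: (123 − 130.75)² / 130.75 = 0.4594
  green wrinkled: (136 − 130.75)² / 130.75 = 0.2108
χ² = 0.1381 + 0.0234 + 0.4594 + 0.2108 = 0.8317 ≈ 0.832
Degrees of freedom = 4 − 1 = 3; critical value at α = 0.05 is 7.815.
Since 0.832 < 7.815, we fail to reject the null hypothesis — the data are consistent with the 1:1:1:1 ratio.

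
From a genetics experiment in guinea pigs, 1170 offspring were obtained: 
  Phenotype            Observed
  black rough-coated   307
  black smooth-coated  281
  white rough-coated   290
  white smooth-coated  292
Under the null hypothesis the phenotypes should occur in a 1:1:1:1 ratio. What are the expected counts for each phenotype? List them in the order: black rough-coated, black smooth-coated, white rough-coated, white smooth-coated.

292.5, 292.5, 292.5, 292.5

Expected counts for N = 1170 under a 1:1:1:1 ratio (total parts = 4):
  black rough-coated: 1170 × 1/4 = 292.5
  black smooth-coated: 1170 × 1/4 = 292.5
  white rough-coated: 1170 × 1/4 = 292.5
  white smooth-coated: 1170 × 1/4 = 292.5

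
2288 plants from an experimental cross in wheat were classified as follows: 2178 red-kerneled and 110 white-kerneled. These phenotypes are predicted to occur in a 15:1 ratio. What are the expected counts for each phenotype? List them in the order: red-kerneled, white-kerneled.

2145, 143

Total ratio parts = 16. Expected numbers out of 2288:
  red-kerneled: 2288 × 15/16 = 2145
  white-kerneled: 2288 × 1/16 = 143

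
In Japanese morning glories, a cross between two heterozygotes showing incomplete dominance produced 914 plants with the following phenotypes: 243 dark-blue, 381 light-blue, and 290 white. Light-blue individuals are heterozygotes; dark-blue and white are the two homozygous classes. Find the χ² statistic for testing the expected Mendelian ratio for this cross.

With incomplete dominance, a heterozygote × heterozygote cross gives a 1:2:1 phenotypic ratio.
Under the 1:2:1 hypothesis (Σ ratio = 4, N = 914):
  dark-blue: 914 × 1/4 = 228.5
  light-blue: 914 × 2/4 = 457
  white: 914 × 1/4 = 228.5
χ² = Σ (O − E)² / E
  dark-blue: (243 − 228.5)² / 228.5 = 0.9201
  light-blue: (381 − 457)² / 457 = 12.6389
  white: (290 − 228.5)² / 228.5 = 16.5525
χ² = 0.9201 + 12.6389 + 16.5525 = 30.1115 ≈ 30.112

30.112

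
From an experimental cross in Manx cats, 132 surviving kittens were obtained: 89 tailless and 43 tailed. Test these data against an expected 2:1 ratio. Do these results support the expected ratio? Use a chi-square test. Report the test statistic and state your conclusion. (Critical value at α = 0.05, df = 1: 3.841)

The 2:1 ratio has 3 parts, so with N = 132 the expected counts are:
  tailless: 132 × 2/3 = 88
  tailed: 132 × 1/3 = 44
χ² = Σ (O − E)² / E
  tailless: (89 − 88)² / 88 = 0.0114
  tailed: (43 − 44)² / 44 = 0.0227
χ² = 0.0114 + 0.0227 = 0.0341 ≈ 0.034
Degrees of freedom = 2 − 1 = 1; critical value at α = 0.05 is 3.841.
Since 0.034 < 3.841, we fail to reject the null hypothesis — the data are consistent with the 2:1 ratio.

0.034; consistent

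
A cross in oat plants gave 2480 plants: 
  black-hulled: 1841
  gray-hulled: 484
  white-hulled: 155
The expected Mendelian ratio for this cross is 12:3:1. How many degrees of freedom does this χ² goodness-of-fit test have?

A goodness-of-fit test with 3 phenotype classes has df = 3 − 1 = 2.

2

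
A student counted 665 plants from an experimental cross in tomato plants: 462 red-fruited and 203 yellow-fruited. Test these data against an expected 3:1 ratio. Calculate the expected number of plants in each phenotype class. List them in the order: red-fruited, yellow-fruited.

Under the 3:1 hypothesis (Σ ratio = 4, N = 665):
  red-fruited: 665 × 3/4 = 498.75
  yellow-fruited: 665 × 1/4 = 166.25

498.75, 166.25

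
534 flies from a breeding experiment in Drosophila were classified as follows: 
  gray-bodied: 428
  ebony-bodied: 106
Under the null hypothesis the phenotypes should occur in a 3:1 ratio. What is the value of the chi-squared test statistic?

7.553

Expected counts for N = 534 under a 3:1 ratio (total parts = 4):
  gray-bodied: 534 × 3/4 = 400.5
  ebony-bodied: 534 × 1/4 = 133.5
χ² = Σ (O − E)² / E
  gray-bodied: (428 − 400.5)² / 400.5 = 1.8883
  ebony-bodied: (106 − 133.5)² / 133.5 = 5.6648
χ² = 1.8883 + 5.6648 = 7.5531 ≈ 7.553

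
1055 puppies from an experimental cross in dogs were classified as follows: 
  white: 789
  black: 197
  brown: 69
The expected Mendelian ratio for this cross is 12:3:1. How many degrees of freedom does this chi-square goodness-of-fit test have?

2

A goodness-of-fit test with 3 phenotype classes has df = 3 − 1 = 2.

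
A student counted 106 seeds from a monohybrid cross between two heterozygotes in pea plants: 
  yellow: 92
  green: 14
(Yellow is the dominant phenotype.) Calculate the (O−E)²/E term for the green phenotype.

5.896

For a monohybrid cross between heterozygotes with complete dominance, the expected phenotypic ratio is 3:1.
Total ratio parts = 4. Expected numbers out of 106:
  yellow: 106 × 3/4 = 79.5
  green: 106 × 1/4 = 26.5
Contribution of green: (14 − 26.5)² / 26.5 = 5.8962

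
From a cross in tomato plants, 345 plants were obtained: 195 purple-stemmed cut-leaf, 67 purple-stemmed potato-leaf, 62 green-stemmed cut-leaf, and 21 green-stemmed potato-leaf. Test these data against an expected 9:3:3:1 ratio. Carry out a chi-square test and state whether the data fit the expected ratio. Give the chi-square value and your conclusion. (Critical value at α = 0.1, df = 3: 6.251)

0.214; consistent

The 9:3:3:1 ratio has 16 parts, so with N = 345 the expected counts are:
  purple-stemmed cut-leaf: 345 × 9/16 = 194.0625
  purple-stemmed potato-leaf: 345 × 3/16 = 64.6875
  green-stemmed cut-leaf: 345 × 3/16 = 64.6875
  green-stemmed potato-leaf: 345 × 1/16 = 21.5625
χ² = Σ (O − E)² / E
  purple-stemmed cut-leaf: (195 − 194.0625)² / 194.0625 = 0.0045
  purple-stemmed potato-leaf: (67 − 64.6875)² / 64.6875 = 0.0827
  green-stemmed cut-leaf: (62 − 64.6875)² / 64.6875 = 0.1117
  green-stemmed potato-leaf: (21 − 21.5625)² / 21.5625 = 0.0147
χ² = 0.0045 + 0.0827 + 0.1117 + 0.0147 = 0.2136 ≈ 0.214
Degrees of freedom = 4 − 1 = 3; critical value at α = 0.1 is 6.251.
Since 0.214 < 6.251, we fail to reject the null hypothesis — the data are consistent with the 9:3:3:1 ratio.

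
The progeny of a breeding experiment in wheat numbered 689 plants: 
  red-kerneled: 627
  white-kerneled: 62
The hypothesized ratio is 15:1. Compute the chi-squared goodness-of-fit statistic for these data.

8.883

Under the 15:1 hypothesis (Σ ratio = 16, N = 689):
  red-kerneled: 689 × 15/16 = 645.9375
  white-kerneled: 689 × 1/16 = 43.0625
χ² = Σ (O − E)² / E
  red-kerneled: (627 − 645.9375)² / 645.9375 = 0.5552
  white-kerneled: (62 − 43.0625)² / 43.0625 = 8.3281
χ² = 0.5552 + 8.3281 = 8.8833 ≈ 8.883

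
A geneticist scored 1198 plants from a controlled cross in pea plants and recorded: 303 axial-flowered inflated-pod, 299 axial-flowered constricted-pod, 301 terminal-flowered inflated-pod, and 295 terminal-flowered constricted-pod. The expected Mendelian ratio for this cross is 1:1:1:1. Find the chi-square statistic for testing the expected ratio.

Total ratio parts = 4. Expected numbers out of 1198:
  axial-flowered inflated-pod: 1198 × 1/4 = 299.5
  axial-flowered constricted-pod: 1198 × 1/4 = 299.5
  terminal-flowered inflated-pod: 1198 × 1/4 = 299.5
  terminal-flowered constricted-pod: 1198 × 1/4 = 299.5
χ² = Σ (O − E)² / E
  axial-flowered inflated-pod: (303 − 299.5)² / 299.5 = 0.0409
  axial-flowered constricted-pod: (299 − 299.5)² / 299.5 = 0.0008
  terminal-flowered inflated-pod: (301 − 299.5)² / 299.5 = 0.0075
  terminal-flowered constricted-pod: (295 − 299.5)² / 299.5 = 0.0676
χ² = 0.0409 + 0.0008 + 0.0075 + 0.0676 = 0.1168 ≈ 0.117

0.117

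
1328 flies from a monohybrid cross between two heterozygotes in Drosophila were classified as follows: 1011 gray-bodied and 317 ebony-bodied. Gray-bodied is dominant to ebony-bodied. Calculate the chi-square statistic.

For a monohybrid cross between heterozygotes with complete dominance, the expected phenotypic ratio is 3:1.
The 3:1 ratio has 4 parts, so with N = 1328 the expected counts are:
  gray-bodied: 1328 × 3/4 = 996
  ebony-bodied: 1328 × 1/4 = 332
χ² = Σ (O − E)² / E
  gray-bodied: (1011 − 996)² / 996 = 0.2259
  ebony-bodied: (317 − 332)² / 332 = 0.6777
χ² = 0.2259 + 0.6777 = 0.9036 ≈ 0.904

0.904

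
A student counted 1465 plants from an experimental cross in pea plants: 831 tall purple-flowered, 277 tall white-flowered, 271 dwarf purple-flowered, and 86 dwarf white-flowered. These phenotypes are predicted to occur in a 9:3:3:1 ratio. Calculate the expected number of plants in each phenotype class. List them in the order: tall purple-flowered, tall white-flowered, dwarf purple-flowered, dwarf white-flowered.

824.0625, 274.6875, 274.6875, 91.5625

Under the 9:3:3:1 hypothesis (Σ ratio = 16, N = 1465):
  tall purple-flowered: 1465 × 9/16 = 824.0625
  tall white-flowered: 1465 × 3/16 = 274.6875
  dwarf purple-flowered: 1465 × 3/16 = 274.6875
  dwarf white-flowered: 1465 × 1/16 = 91.5625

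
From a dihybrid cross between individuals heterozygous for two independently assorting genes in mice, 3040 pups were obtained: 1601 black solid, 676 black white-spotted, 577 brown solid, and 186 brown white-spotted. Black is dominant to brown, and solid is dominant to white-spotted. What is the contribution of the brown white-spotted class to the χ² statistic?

0.084

A dihybrid F₂ with independent assortment and complete dominance at both loci gives a 9:3:3:1 phenotypic ratio.
The 9:3:3:1 ratio has 16 parts, so with N = 3040 the expected counts are:
  black solid: 3040 × 9/16 = 1710
  black white-spotted: 3040 × 3/16 = 570
  brown solid: 3040 × 3/16 = 570
  brown white-spotted: 3040 × 1/16 = 190
Contribution of brown white-spotted: (186 − 190)² / 190 = 0.0842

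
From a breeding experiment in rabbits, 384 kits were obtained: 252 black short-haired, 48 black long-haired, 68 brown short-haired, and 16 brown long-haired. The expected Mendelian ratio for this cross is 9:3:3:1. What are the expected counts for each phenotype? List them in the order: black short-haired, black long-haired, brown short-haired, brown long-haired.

Total ratio parts = 16. Expected numbers out of 384:
  black short-haired: 384 × 9/16 = 216
  black long-haired: 384 × 3/16 = 72
  brown short-haired: 384 × 3/16 = 72
  brown long-haired: 384 × 1/16 = 24

216, 72, 72, 24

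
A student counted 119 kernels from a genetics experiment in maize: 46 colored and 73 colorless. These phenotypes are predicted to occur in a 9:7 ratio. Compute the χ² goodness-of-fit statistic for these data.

14.969

Under the 9:7 hypothesis (Σ ratio = 16, N = 119):
  colored: 119 × 9/16 = 66.9375
  colorless: 119 × 7/16 = 52.0625
χ² = Σ (O − E)² / E
  colored: (46 − 66.9375)² / 66.9375 = 6.5491
  colorless: (73 − 52.0625)² / 52.0625 = 8.4202
χ² = 6.5491 + 8.4202 = 14.9693 ≈ 14.969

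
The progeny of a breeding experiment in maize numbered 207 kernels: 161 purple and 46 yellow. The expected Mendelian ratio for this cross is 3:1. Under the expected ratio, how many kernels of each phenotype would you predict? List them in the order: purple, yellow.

Total ratio parts = 4. Expected numbers out of 207:
  purple: 207 × 3/4 = 155.25
  yellow: 207 × 1/4 = 51.75

155.25, 51.75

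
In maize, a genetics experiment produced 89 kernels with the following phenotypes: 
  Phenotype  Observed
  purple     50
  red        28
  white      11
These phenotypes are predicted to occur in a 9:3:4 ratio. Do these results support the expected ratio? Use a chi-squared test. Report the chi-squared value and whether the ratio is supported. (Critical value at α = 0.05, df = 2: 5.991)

Total ratio parts = 16. Expected numbers out of 89:
  purple: 89 × 9/16 = 50.0625
  red: 89 × 3/16 = 16.6875
  white: 89 × 4/16 = 22.25
χ² = Σ (O − E)² / E
  purple: (50 − 50.0625)² / 50.0625 = 0.0001
  red: (28 − 16.6875)² / 16.6875 = 7.6688
  white: (11 − 22.25)² / 22.25 = 5.6882
χ² = 0.0001 + 7.6688 + 5.6882 = 13.3571 ≈ 13.357
Degrees of freedom = 3 − 1 = 2; critical value at α = 0.05 is 5.991.
Since 13.357 > 5.991, we reject the null hypothesis — the data do not fit the 9:3:4 ratio.

13.357; not consistent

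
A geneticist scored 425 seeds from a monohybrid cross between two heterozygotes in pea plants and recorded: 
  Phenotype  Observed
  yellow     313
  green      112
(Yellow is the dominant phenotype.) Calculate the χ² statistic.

For a monohybrid cross between heterozygotes with complete dominance, the expected phenotypic ratio is 3:1.
The 3:1 ratio has 4 parts, so with N = 425 the expected counts are:
  yellow: 425 × 3/4 = 318.75
  green: 425 × 1/4 = 106.25
χ² = Σ (O − E)² / E
  yellow: (313 − 318.75)² / 318.75 = 0.1037
  green: (112 − 106.25)² / 106.25 = 0.3112
χ² = 0.1037 + 0.3112 = 0.4149 ≈ 0.415

0.415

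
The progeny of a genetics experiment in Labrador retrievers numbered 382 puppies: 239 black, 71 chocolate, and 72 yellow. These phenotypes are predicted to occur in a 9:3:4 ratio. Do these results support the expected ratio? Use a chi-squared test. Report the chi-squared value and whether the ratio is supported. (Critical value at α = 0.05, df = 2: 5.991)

8.497; not consistent

Total ratio parts = 16. Expected numbers out of 382:
  black: 382 × 9/16 = 214.875
  chocolate: 382 × 3/16 = 71.625
  yellow: 382 × 4/16 = 95.5
χ² = Σ (O − E)² / E
  black: (239 − 214.875)² / 214.875 = 2.7086
  chocolate: (71 − 71.625)² / 71.625 = 0.0055
  yellow: (72 − 95.5)² / 95.5 = 5.7827
χ² = 2.7086 + 0.0055 + 5.7827 = 8.4968 ≈ 8.497
Degrees of freedom = 3 − 1 = 2; critical value at α = 0.05 is 5.991.
Since 8.497 > 5.991, we reject the null hypothesis — the data do not fit the 9:3:4 ratio.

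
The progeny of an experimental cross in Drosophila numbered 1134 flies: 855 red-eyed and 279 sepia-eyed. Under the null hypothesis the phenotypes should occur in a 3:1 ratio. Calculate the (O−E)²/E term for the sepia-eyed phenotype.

0.071

The 3:1 ratio has 4 parts, so with N = 1134 the expected counts are:
  red-eyed: 1134 × 3/4 = 850.5
  sepia-eyed: 1134 × 1/4 = 283.5
Contribution of sepia-eyed: (279 − 283.5)² / 283.5 = 0.0714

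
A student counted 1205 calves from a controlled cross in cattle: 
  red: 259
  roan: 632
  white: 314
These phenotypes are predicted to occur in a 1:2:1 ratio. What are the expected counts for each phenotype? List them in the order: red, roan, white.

301.25, 602.5, 301.25

The 1:2:1 ratio has 4 parts, so with N = 1205 the expected counts are:
  red: 1205 × 1/4 = 301.25
  roan: 1205 × 2/4 = 602.5
  white: 1205 × 1/4 = 301.25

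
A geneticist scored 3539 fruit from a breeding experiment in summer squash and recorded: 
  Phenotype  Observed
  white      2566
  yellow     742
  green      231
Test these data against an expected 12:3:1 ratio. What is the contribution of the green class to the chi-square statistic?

The 12:3:1 ratio has 16 parts, so with N = 3539 the expected counts are:
  white: 3539 × 12/16 = 2654.25
  yellow: 3539 × 3/16 = 663.5625
  green: 3539 × 1/16 = 221.1875
Contribution of green: (231 − 221.1875)² / 221.1875 = 0.4353

0.435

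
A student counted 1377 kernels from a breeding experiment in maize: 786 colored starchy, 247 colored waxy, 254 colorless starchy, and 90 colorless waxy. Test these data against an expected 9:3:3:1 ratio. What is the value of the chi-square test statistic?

0.902

Expected counts for N = 1377 under a 9:3:3:1 ratio (total parts = 16):
  colored starchy: 1377 × 9/16 = 774.5625
  colored waxy: 1377 × 3/16 = 258.1875
  colorless starchy: 1377 × 3/16 = 258.1875
  colorless waxy: 1377 × 1/16 = 86.0625
χ² = Σ (O − E)² / E
  colored starchy: (786 − 774.5625)² / 774.5625 = 0.1689
  colored waxy: (247 − 258.1875)² / 258.1875 = 0.4848
  colorless starchy: (254 − 258.1875)² / 258.1875 = 0.0679
  colorless waxy: (90 − 86.0625)² / 86.0625 = 0.1801
χ² = 0.1689 + 0.4848 + 0.0679 + 0.1801 = 0.9017 ≈ 0.902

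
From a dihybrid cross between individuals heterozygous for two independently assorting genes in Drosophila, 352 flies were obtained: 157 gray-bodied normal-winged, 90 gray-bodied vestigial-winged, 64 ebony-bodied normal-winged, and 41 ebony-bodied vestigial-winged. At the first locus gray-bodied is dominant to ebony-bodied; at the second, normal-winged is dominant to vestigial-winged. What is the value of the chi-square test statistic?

A dihybrid F₂ with independent assortment and complete dominance at both loci gives a 9:3:3:1 phenotypic ratio.
Expected counts for N = 352 under a 9:3:3:1 ratio (total parts = 16):
  gray-bodied normal-winged: 352 × 9/16 = 198
  gray-bodied vestigial-winged: 352 × 3/16 = 66
  ebony-bodied normal-winged: 352 × 3/16 = 66
  ebony-bodied vestigial-winged: 352 × 1/16 = 22
χ² = Σ (O − E)² / E
  gray-bodied normal-winged: (157 − 198)² / 198 = 8.4899
  gray-bodied vestigial-winged: (90 − 66)² / 66 = 8.7273
  ebony-bodied normal-winged: (64 − 66)² / 66 = 0.0606
  ebony-bodied vestigial-winged: (41 − 22)² / 22 = 16.4091
χ² = 8.4899 + 8.7273 + 0.0606 + 16.4091 = 33.6869 ≈ 33.687

33.687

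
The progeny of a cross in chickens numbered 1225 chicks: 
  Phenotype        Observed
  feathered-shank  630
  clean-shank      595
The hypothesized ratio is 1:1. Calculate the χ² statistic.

The 1:1 ratio has 2 parts, so with N = 1225 the expected counts are:
  feathered-shank: 1225 × 1/2 = 612.5
  clean-shank: 1225 × 1/2 = 612.5
χ² = Σ (O − E)² / E
  feathered-shank: (630 − 612.5)² / 612.5 = 0.5000
  clean-shank: (595 − 612.5)² / 612.5 = 0.5000
χ² = 0.5000 + 0.5000 = 1.000

1.000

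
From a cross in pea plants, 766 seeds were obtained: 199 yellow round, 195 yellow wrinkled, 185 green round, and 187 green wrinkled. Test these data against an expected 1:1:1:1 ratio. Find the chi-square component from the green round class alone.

0.221

Expected counts for N = 766 under a 1:1:1:1 ratio (total parts = 4):
  yellow round: 766 × 1/4 = 191.5
  yellow wrinkled: 766 × 1/4 = 191.5
  green round: 766 × 1/4 = 191.5
  green wrinkled: 766 × 1/4 = 191.5
Contribution of green round: (185 − 191.5)² / 191.5 = 0.2206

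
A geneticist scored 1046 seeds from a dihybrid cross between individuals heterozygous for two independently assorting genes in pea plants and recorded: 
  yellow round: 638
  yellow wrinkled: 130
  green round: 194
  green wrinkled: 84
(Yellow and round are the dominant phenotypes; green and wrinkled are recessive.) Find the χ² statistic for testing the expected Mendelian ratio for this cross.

A dihybrid F₂ with independent assortment and complete dominance at both loci gives a 9:3:3:1 phenotypic ratio.
Expected counts for N = 1046 under a 9:3:3:1 ratio (total parts = 16):
  yellow round: 1046 × 9/16 = 588.375
  yellow wrinkled: 1046 × 3/16 = 196.125
  green round: 1046 × 3/16 = 196.125
  green wrinkled: 1046 × 1/16 = 65.375
χ² = Σ (O − E)² / E
  yellow round: (638 − 588.375)² / 588.375 = 4.1855
  yellow wrinkled: (130 − 196.125)² / 196.125 = 22.2945
  green round: (194 − 196.125)² / 196.125 = 0.0230
  green wrinkled: (84 − 65.375)² / 65.375 = 5.3062
χ² = 4.1855 + 22.2945 + 0.0230 + 5.3062 = 31.8092 ≈ 31.809

31.809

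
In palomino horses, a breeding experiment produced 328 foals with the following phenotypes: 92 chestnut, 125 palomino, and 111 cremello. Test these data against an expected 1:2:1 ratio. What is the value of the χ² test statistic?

Expected counts for N = 328 under a 1:2:1 ratio (total parts = 4):
  chestnut: 328 × 1/4 = 82
  palomino: 328 × 2/4 = 164
  cremello: 328 × 1/4 = 82
χ² = Σ (O − E)² / E
  chestnut: (92 − 82)² / 82 = 1.2195
  palomino: (125 − 164)² / 164 = 9.2744
  cremello: (111 − 82)² / 82 = 10.2561
χ² = 1.2195 + 9.2744 + 10.2561 = 20.750

20.750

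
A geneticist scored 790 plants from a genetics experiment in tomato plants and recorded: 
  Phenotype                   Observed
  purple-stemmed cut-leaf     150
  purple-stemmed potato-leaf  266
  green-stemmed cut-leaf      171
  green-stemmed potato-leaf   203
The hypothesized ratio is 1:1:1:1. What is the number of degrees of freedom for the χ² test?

3

A goodness-of-fit test with 4 phenotype classes has df = 4 − 1 = 3.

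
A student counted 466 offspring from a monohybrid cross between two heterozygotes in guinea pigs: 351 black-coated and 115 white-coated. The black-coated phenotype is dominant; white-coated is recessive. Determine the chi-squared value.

0.026

For a monohybrid cross between heterozygotes with complete dominance, the expected phenotypic ratio is 3:1.
Expected counts for N = 466 under a 3:1 ratio (total parts = 4):
  black-coated: 466 × 3/4 = 349.5
  white-coated: 466 × 1/4 = 116.5
χ² = Σ (O − E)² / E
  black-coated: (351 − 349.5)² / 349.5 = 0.0064
  white-coated: (115 − 116.5)² / 116.5 = 0.0193
χ² = 0.0064 + 0.0193 = 0.0257 ≈ 0.026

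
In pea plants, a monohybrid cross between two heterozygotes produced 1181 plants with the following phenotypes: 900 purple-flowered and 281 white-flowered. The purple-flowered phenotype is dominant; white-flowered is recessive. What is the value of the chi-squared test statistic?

0.917

For a monohybrid cross between heterozygotes with complete dominance, the expected phenotypic ratio is 3:1.
Expected counts for N = 1181 under a 3:1 ratio (total parts = 4):
  purple-flowered: 1181 × 3/4 = 885.75
  white-flowered: 1181 × 1/4 = 295.25
χ² = Σ (O − E)² / E
  purple-flowered: (900 − 885.75)² / 885.75 = 0.2293
  white-flowered: (281 − 295.25)² / 295.25 = 0.6878
χ² = 0.2293 + 0.6878 = 0.9171 ≈ 0.917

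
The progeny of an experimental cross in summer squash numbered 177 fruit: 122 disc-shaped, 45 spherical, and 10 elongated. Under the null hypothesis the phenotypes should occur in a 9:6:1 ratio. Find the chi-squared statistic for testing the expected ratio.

Total ratio parts = 16. Expected numbers out of 177:
  disc-shaped: 177 × 9/16 = 99.5625
  spherical: 177 × 6/16 = 66.375
  elongated: 177 × 1/16 = 11.0625
χ² = Σ (O − E)² / E
  disc-shaped: (122 − 99.5625)² / 99.5625 = 5.0565
  spherical: (45 − 66.375)² / 66.375 = 6.8835
  elongated: (10 − 11.0625)² / 11.0625 = 0.1020
χ² = 5.0565 + 6.8835 + 0.1020 = 12.042

12.042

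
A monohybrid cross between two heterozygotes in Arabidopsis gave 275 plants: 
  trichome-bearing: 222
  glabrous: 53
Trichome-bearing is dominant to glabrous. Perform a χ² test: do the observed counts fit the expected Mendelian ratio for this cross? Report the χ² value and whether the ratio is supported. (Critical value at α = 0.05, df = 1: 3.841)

4.811; not consistent

For a monohybrid cross between heterozygotes with complete dominance, the expected phenotypic ratio is 3:1.
Total ratio parts = 4. Expected numbers out of 275:
  trichome-bearing: 275 × 3/4 = 206.25
  glabrous: 275 × 1/4 = 68.75
χ² = Σ (O − E)² / E
  trichome-bearing: (222 − 206.25)² / 206.25 = 1.2027
  glabrous: (53 − 68.75)² / 68.75 = 3.6082
χ² = 1.2027 + 3.6082 = 4.8109 ≈ 4.811
Degrees of freedom = 2 − 1 = 1; critical value at α = 0.05 is 3.841.
Since 4.811 > 3.841, we reject the null hypothesis — the data do not fit the 3:1 ratio.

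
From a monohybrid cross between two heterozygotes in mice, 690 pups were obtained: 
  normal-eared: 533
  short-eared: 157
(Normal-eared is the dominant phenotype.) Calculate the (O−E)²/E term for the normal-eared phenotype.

For a monohybrid cross between heterozygotes with complete dominance, the expected phenotypic ratio is 3:1.
Under the 3:1 hypothesis (Σ ratio = 4, N = 690):
  normal-eared: 690 × 3/4 = 517.5
  short-eared: 690 × 1/4 = 172.5
Contribution of normal-eared: (533 − 517.5)² / 517.5 = 0.4643

0.464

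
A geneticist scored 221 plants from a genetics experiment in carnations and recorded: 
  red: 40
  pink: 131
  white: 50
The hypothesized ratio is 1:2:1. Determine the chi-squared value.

Total ratio parts = 4. Expected numbers out of 221:
  red: 221 × 1/4 = 55.25
  pink: 221 × 2/4 = 110.5
  white: 221 × 1/4 = 55.25
χ² = Σ (O − E)² / E
  red: (40 − 55.25)² / 55.25 = 4.2093
  pink: (131 − 110.5)² / 110.5 = 3.8032
  white: (50 − 55.25)² / 55.25 = 0.4989
χ² = 4.2093 + 3.8032 + 0.4989 = 8.5114 ≈ 8.511

8.511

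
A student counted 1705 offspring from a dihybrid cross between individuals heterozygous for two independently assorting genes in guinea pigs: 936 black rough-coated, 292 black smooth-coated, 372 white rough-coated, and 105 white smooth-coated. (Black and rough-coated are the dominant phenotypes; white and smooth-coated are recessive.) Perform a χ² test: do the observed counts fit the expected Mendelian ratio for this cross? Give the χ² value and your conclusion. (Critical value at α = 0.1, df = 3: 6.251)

11.536; not consistent

A dihybrid F₂ with independent assortment and complete dominance at both loci gives a 9:3:3:1 phenotypic ratio.
Total ratio parts = 16. Expected numbers out of 1705:
  black rough-coated: 1705 × 9/16 = 959.0625
  black smooth-coated: 1705 × 3/16 = 319.6875
  white rough-coated: 1705 × 3/16 = 319.6875
  white smooth-coated: 1705 × 1/16 = 106.5625
χ² = Σ (O − E)² / E
  black rough-coated: (936 − 959.0625)² / 959.0625 = 0.5546
  black smooth-coated: (292 − 319.6875)² / 319.6875 = 2.3980
  white rough-coated: (372 − 319.6875)² / 319.6875 = 8.5602
  white smooth-coated: (105 − 106.5625)² / 106.5625 = 0.0229
χ² = 0.5546 + 2.3980 + 8.5602 + 0.0229 = 11.5357 ≈ 11.536
Degrees of freedom = 4 − 1 = 3; critical value at α = 0.1 is 6.251.
Since 11.536 > 6.251, we reject the null hypothesis — the data do not fit the 9:3:3:1 ratio.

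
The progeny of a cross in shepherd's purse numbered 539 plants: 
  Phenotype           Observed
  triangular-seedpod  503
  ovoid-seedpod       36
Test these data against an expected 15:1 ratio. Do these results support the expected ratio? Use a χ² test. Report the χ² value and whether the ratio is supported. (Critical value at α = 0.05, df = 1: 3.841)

Expected counts for N = 539 under a 15:1 ratio (total parts = 16):
  triangular-seedpod: 539 × 15/16 = 505.3125
  ovoid-seedpod: 539 × 1/16 = 33.6875
χ² = Σ (O − E)² / E
  triangular-seedpod: (503 − 505.3125)² / 505.3125 = 0.0106
  ovoid-seedpod: (36 − 33.6875)² / 33.6875 = 0.1587
χ² = 0.0106 + 0.1587 = 0.1693 ≈ 0.169
Degrees of freedom = 2 − 1 = 1; critical value at α = 0.05 is 3.841.
Since 0.169 < 3.841, we fail to reject the null hypothesis — the data are consistent with the 15:1 ratio.

0.169; consistent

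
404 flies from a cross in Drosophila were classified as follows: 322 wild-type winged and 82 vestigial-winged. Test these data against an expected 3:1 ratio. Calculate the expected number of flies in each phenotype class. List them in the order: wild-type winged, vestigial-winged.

The 3:1 ratio has 4 parts, so with N = 404 the expected counts are:
  wild-type winged: 404 × 3/4 = 303
  vestigial-winged: 404 × 1/4 = 101

303, 101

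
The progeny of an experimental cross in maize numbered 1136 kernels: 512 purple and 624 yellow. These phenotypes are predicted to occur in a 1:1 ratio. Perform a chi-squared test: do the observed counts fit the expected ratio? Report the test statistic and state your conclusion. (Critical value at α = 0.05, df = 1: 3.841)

Expected counts for N = 1136 under a 1:1 ratio (total parts = 2):
  purple: 1136 × 1/2 = 568
  yellow: 1136 × 1/2 = 568
χ² = Σ (O − E)² / E
  purple: (512 − 568)² / 568 = 5.5211
  yellow: (624 − 568)² / 568 = 5.5211
χ² = 5.5211 + 5.5211 = 11.0422 ≈ 11.042
Degrees of freedom = 2 − 1 = 1; critical value at α = 0.05 is 3.841.
Since 11.042 > 3.841, we reject the null hypothesis — the data do not fit the 1:1 ratio.

11.042; not consistent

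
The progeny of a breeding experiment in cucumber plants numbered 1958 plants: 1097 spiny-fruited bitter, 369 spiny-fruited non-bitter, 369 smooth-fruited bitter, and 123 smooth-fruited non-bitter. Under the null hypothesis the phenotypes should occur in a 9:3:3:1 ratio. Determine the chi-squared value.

Total ratio parts = 16. Expected numbers out of 1958:
  spiny-fruited bitter: 1958 × 9/16 = 1101.375
  spiny-fruited non-bitter: 1958 × 3/16 = 367.125
  smooth-fruited bitter: 1958 × 3/16 = 367.125
  smooth-fruited non-bitter: 1958 × 1/16 = 122.375
χ² = Σ (O − E)² / E
  spiny-fruited bitter: (1097 − 1101.375)² / 1101.375 = 0.0174
  spiny-fruited non-bitter: (369 − 367.125)² / 367.125 = 0.0096
  smooth-fruited bitter: (369 − 367.125)² / 367.125 = 0.0096
  smooth-fruited non-bitter: (123 − 122.375)² / 122.375 = 0.0032
χ² = 0.0174 + 0.0096 + 0.0096 + 0.0032 = 0.0398 ≈ 0.040

0.040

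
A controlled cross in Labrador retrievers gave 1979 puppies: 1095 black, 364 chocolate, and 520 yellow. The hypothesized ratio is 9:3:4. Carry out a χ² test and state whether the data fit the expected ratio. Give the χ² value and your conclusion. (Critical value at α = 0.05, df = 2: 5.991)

1.720; consistent

The 9:3:4 ratio has 16 parts, so with N = 1979 the expected counts are:
  black: 1979 × 9/16 = 1113.1875
  chocolate: 1979 × 3/16 = 371.0625
  yellow: 1979 × 4/16 = 494.75
χ² = Σ (O − E)² / E
  black: (1095 − 1113.1875)² / 1113.1875 = 0.2972
  chocolate: (364 − 371.0625)² / 371.0625 = 0.1344
  yellow: (520 − 494.75)² / 494.75 = 1.2887
χ² = 0.2972 + 0.1344 + 1.2887 = 1.7203 ≈ 1.720
Degrees of freedom = 3 − 1 = 2; critical value at α = 0.05 is 5.991.
Since 1.720 < 5.991, we fail to reject the null hypothesis — the data are consistent with the 9:3:4 ratio.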